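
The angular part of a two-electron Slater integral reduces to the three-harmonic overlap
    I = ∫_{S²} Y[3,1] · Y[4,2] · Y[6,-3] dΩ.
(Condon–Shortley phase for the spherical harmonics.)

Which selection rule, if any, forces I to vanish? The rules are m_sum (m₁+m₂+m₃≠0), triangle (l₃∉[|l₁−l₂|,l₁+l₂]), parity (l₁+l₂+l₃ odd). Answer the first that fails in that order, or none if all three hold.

azimuthal sum: 1 + 2 − 3 = 0  ✓
1 ≤ 6 ≤ 7 (triangle on l)  ✓
L = 3 + 4 + 6 = 13 (odd)  ✗

parity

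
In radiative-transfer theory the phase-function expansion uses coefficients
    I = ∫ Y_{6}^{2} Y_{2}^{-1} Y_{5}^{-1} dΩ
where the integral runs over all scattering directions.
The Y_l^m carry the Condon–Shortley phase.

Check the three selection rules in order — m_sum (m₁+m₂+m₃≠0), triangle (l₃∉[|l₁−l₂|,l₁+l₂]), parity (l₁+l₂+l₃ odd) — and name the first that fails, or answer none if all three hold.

m₁+m₂+m₃ = 2 − 1 − 1 = 0  ✓
triangle: |6−2|=4 ≤ l₃=5 ≤ 6+2=8  ✓
parity: l₁+l₂+l₃ = 13 is odd  ✗

parity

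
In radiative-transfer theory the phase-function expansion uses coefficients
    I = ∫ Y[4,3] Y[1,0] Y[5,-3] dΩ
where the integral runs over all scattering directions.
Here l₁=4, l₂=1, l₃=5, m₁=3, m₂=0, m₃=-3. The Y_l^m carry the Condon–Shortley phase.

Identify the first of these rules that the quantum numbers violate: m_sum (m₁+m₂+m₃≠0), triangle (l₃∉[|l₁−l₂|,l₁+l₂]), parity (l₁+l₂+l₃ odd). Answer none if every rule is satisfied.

azimuthal sum: 3 + 0 − 3 = 0  ✓
3 ≤ 5 ≤ 5 (triangle on l)  ✓
L = 4 + 1 + 5 = 10 (even)  ✓

none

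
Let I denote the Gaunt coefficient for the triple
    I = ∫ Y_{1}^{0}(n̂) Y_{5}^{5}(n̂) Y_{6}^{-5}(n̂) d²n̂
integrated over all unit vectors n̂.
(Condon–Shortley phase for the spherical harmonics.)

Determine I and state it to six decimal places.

-0.135514

Rules hold: Σm=0, L=12 even, 4≤6≤6.
N = 3·11·13 = 429
Δ = 0!·2!·10!/13! = 1/858
Racah Σ t=0..0: t=0:+1/14400 = 1/14400
⇒ 3j(1 5 6; 0 0 0)² = 6/143, sgn +1
Racah Σ t=0..0: t=0:+1/3628800 = 1/3628800
⇒ 3j(1 5 6; 0 5 -5)² = 1/78, sgn -1
4πI² = N·(3j₀)²·(3jₘ)² = 3/13
I = -1·√(0.230769/4π) = -0.13551395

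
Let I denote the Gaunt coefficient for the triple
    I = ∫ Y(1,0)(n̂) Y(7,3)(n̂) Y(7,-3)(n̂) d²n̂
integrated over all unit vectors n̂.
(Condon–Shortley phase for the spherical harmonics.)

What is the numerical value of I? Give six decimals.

0.000000

l₁+l₂+l₃=15 is odd: 3j(l;000)=0 ⇒ I=0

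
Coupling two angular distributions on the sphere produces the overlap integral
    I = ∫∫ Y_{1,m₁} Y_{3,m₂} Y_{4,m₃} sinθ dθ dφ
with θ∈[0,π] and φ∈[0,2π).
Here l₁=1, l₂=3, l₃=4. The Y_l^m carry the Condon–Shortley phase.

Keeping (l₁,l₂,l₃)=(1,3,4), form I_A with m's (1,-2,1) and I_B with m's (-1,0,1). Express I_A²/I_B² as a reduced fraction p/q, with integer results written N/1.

Same 1,3,4: normalisation and zero-m 3j drop out of the ratio.
A: Δ: 0! 2! 6! / 9! → 1/252; sum: t=0:+1/240 = 1/240; 3j²(1 3 4; 1 -2 1) = Δ·Π!·Σ² = 1/84  (sign -1)
B: Δ: 0! 2! 6! / 9! → 1/252; sum: t=0:+1/72 = 1/72; 3j²(1 3 4; -1 0 1) = Δ·Π!·Σ² = 5/126  (sign -1)
I_A²/I_B² = (1/84)/(5/126) = 3/10

3/10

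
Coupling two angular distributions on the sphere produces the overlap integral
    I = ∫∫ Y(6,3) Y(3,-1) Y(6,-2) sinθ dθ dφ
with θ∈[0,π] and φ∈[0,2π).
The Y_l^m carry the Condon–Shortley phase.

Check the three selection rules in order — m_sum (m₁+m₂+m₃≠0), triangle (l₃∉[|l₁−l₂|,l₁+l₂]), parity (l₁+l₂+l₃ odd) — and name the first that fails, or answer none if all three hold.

m₁+m₂+m₃ = 3 − 1 − 2 = 0  ✓
triangle: |6−3|=3 ≤ l₃=6 ≤ 6+3=9  ✓
parity: l₁+l₂+l₃ = 15 is odd  ✗

parity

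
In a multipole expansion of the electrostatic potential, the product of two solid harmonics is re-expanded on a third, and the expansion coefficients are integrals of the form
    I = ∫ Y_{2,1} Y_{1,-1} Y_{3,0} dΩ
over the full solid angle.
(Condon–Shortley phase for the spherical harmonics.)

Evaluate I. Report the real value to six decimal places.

m-sum 0 ✓  L=6 even ✓  1≤3≤3 ✓
Π(2lᵢ+1) = 5×3×7 = 105
triangle coeff Δ(2,1,3) = 1/105
Σ_t [0,0]: t=0:+1/4 = 1/4
(3j)²=3/35 [(2 1 3; 0 0 0)], sign=-1
Σ_t [0,0]: t=0:+1/12 = 1/12
(3j)²=1/35 [(2 1 3; 1 -1 0)], sign=-1
⇒ 4πI² = 9/35
I = (+1)√(9/35/(4π)) = 0.14304817

0.143048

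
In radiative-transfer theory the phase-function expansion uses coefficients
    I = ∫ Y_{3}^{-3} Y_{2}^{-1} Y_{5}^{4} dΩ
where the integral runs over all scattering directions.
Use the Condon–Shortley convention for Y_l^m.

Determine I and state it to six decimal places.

Checks pass: Σm=0; 10 even; l₃=5∈[1,5].
(2·3+1)(2·2+1)(2·5+1) = 385
Δ: 0! 6! 4! / 11! → 1/2310
sum: t=0:+1/144 = 1/144
3j²(3 2 5; 0 0 0) = Δ·Π!·Σ² = 10/231  (sign -1)
sum: t=0:+1/4320 = 1/4320
3j²(3 2 5; -3 -1 4) = Δ·Π!·Σ² = 2/55  (sign -1)
combine: 4πI² = 385·10/231·2/55 = 20/33
take √, sign +1: I = 0.21961050

0.219610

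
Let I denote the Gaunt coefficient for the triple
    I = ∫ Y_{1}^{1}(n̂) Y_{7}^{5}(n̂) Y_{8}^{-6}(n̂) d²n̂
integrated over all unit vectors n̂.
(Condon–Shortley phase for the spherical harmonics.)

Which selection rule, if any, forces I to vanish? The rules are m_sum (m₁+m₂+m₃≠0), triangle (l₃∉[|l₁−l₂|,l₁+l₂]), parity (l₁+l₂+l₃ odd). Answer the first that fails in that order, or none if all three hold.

none

azimuthal sum: 1 + 5 − 6 = 0  ✓
6 ≤ 8 ≤ 8 (triangle on l)  ✓
L = 1 + 7 + 8 = 16 (even)  ✓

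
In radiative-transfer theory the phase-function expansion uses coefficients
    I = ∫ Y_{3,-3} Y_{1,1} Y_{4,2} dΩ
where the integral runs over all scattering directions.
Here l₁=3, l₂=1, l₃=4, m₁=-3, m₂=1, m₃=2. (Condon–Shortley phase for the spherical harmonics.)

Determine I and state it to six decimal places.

0.061558

m-sum 0 ✓  L=8 even ✓  2≤4≤4 ✓
Π(2lᵢ+1) = 7×3×9 = 189
triangle coeff Δ(3,1,4) = 1/252
Σ_t [0,0]: t=0:+1/36 = 1/36
(3j)²=4/63 [(3 1 4; 0 0 0)], sign=+1
Σ_t [0,0]: t=0:+1/1440 = 1/1440
(3j)²=1/252 [(3 1 4; -3 1 2)], sign=+1
⇒ 4πI² = 1/21
I = (+1)√(1/21/(4π)) = 0.06155813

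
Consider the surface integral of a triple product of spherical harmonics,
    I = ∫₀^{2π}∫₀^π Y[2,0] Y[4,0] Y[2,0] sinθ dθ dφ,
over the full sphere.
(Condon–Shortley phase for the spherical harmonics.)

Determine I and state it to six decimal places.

0.241796

Rules hold: Σm=0, L=8 even, 2≤2≤6.
N = 5·9·5 = 225
Δ = 4!·0!·4!/9! = 1/630
Racah Σ t=2..2: t=2:+1/16 = 1/16
⇒ 3j(2 4 2; 0 0 0)² = 2/35, sgn +1
(m-triple is (0,0,0) — same symbol as above.)
4πI² = N·(3j₀)²·(3jₘ)² = 36/49
I = +1·√(0.734694/4π) = 0.24179554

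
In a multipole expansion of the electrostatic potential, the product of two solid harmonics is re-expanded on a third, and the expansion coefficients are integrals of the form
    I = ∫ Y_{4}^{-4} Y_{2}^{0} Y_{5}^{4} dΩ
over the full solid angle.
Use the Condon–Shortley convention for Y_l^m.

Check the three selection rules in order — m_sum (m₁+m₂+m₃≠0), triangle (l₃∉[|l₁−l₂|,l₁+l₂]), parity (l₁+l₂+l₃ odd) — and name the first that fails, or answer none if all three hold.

parity

m₁+m₂+m₃ = -4 + 0 + 4 = 0  ✓
triangle: |4−2|=2 ≤ l₃=5 ≤ 4+2=6  ✓
parity: l₁+l₂+l₃ = 11 is odd  ✗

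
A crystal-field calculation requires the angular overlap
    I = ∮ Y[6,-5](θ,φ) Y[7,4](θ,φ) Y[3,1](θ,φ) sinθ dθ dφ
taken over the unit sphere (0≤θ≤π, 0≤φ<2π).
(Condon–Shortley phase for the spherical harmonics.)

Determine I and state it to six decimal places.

Rules hold: Σm=0, L=16 even, 1≤3≤13.
N = 13·15·7 = 1365
Δ = 10!·2!·4!/17! = 1/2042040
Racah Σ t=4..6: t=4:+1/207360 t=5:−1/57600 t=6:+1/207360 = -1/129600
⇒ 3j(6 7 3; 0 0 0)² = 168/12155, sgn +1
Racah Σ t=9..10: t=9:−1/2903040 t=10:+1/21772800 = -13/43545600
⇒ 3j(6 7 3; -5 4 1)² = 143/7140, sgn -1
4πI² = N·(3j₀)²·(3jₘ)² = 546/1445
I = -1·√(0.377855/4π) = -0.17340334

-0.173403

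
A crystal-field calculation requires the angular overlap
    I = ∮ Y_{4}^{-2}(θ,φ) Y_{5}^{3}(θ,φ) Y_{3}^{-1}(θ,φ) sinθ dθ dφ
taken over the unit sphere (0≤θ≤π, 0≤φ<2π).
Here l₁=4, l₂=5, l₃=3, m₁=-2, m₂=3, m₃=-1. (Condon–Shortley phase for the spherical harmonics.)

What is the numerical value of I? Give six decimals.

Rules hold: Σm=0, L=12 even, 1≤3≤9.
N = 9·11·7 = 693
Δ = 6!·2!·4!/13! = 1/180180
Racah Σ t=2..4: t=2:+1/576 t=3:−1/144 t=4:+1/576 = -1/288
⇒ 3j(4 5 3; 0 0 0)² = 20/1001, sgn +1
Racah Σ t=4..6: t=4:+1/2304 t=5:−1/720 t=6:+1/5760 = -1/1280
⇒ 3j(4 5 3; -2 3 -1)² = 27/1430, sgn -1
4πI² = N·(3j₀)²·(3jₘ)² = 486/1859
I = -1·√(0.261431/4π) = -0.14423595

-0.144236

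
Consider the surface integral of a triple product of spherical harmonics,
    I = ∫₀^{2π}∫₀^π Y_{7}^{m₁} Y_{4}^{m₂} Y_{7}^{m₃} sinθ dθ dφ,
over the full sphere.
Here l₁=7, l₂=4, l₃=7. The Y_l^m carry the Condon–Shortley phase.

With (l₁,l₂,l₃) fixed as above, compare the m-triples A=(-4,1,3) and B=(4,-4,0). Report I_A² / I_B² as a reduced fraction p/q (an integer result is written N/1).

Same 7,4,7: normalisation and zero-m 3j drop out of the ratio.
A: Δ: 4! 10! 4! / 19! → 1/58198140; sum: t=1:−1/522547200 t=2:+1/8709120 t=3:−1/1935360 t=4:+1/4354560 = -13/74649600; 3j²(7 4 7; -4 1 3) = Δ·Π!·Σ² = 91/11628  (sign -1)
B: Δ: 4! 10! 4! / 19! → 1/58198140; sum: t=0:+1/17418240 = 1/17418240; 3j²(7 4 7; 4 -4 0) = Δ·Π!·Σ² = 175/12597  (sign -1)
I_A²/I_B² = (91/11628)/(175/12597) = 169/300

169/300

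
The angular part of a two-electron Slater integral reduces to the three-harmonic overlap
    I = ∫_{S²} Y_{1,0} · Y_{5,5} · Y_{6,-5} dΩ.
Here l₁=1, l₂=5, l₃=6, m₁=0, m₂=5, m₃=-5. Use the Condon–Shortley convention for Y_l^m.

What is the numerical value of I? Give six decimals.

m-sum 0 ✓  L=12 even ✓  4≤6≤6 ✓
Π(2lᵢ+1) = 3×11×13 = 429
triangle coeff Δ(1,5,6) = 1/858
Σ_t [0,0]: t=0:+1/14400 = 1/14400
(3j)²=6/143 [(1 5 6; 0 0 0)], sign=+1
Σ_t [0,0]: t=0:+1/3628800 = 1/3628800
(3j)²=1/78 [(1 5 6; 0 5 -5)], sign=-1
⇒ 4πI² = 3/13
I = (-1)√(3/13/(4π)) = -0.13551395

-0.135514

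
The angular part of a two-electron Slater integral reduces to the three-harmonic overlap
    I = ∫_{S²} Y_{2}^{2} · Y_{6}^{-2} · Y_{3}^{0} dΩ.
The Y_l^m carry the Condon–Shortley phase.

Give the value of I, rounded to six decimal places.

0.000000

triangle: need 4≤l₃≤8, have 3; I=0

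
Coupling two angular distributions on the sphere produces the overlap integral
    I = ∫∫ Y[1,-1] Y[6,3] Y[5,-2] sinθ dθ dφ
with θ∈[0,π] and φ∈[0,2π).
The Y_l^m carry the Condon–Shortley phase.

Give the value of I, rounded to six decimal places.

Rules hold: Σm=0, L=12 even, 5≤5≤7.
N = 3·13·11 = 429
Δ = 2!·0!·10!/13! = 1/858
Racah Σ t=1..1: t=1:−1/14400 = -1/14400
⇒ 3j(1 6 5; 0 0 0)² = 6/143, sgn +1
Racah Σ t=2..2: t=2:+1/60480 = 1/60480
⇒ 3j(1 6 5; -1 3 -2)² = 6/143, sgn -1
4πI² = N·(3j₀)²·(3jₘ)² = 108/143
I = -1·√(0.755245/4π) = -0.24515397

-0.245154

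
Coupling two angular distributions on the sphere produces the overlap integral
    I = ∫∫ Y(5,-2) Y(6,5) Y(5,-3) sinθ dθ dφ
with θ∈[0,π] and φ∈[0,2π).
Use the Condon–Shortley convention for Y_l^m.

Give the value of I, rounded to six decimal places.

Rules hold: Σm=0, L=16 even, 1≤5≤11.
N = 11·13·11 = 1573
Δ = 6!·4!·6!/17! = 1/28588560
Racah Σ t=1..5: t=1:−1/345600 t=2:+1/13824 t=3:−1/5184 t=4:+1/13824 t=5:−1/345600 = -7/129600
⇒ 3j(5 6 5; 0 0 0)² = 80/7293, sgn +1
Racah Σ t=5..6: t=5:−1/345600 t=6:+1/518400 = -1/1036800
⇒ 3j(5 6 5; -2 5 -3)² = 7/2210, sgn -1
4πI² = N·(3j₀)²·(3jₘ)² = 616/11271
I = -1·√(0.0546535/4π) = -0.06594839

-0.065948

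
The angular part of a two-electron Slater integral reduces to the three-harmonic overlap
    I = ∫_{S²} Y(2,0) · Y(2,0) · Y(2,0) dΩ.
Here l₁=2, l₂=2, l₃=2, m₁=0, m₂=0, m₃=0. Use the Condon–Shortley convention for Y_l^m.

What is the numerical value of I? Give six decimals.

Rules hold: Σm=0, L=6 even, 0≤2≤4.
N = 5·5·5 = 125
Δ = 2!·2!·2!/7! = 1/630
Racah Σ t=0..2: t=0:+1/8 t=1:−1/1 t=2:+1/8 = -3/4
⇒ 3j(2 2 2; 0 0 0)² = 2/35, sgn -1
(m-triple is (0,0,0) — same symbol as above.)
4πI² = N·(3j₀)²·(3jₘ)² = 20/49
I = +1·√(0.408163/4π) = 0.18022375

0.180224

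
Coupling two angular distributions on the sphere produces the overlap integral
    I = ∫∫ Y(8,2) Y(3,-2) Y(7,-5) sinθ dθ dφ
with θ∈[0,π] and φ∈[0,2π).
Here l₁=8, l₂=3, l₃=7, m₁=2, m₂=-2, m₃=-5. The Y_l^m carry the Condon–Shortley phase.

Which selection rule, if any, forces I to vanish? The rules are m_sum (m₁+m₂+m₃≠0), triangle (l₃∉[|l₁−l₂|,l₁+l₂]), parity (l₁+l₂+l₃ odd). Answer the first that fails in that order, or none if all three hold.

m_sum

m₁+m₂+m₃ = 2 − 2 − 5 = -5  ✗
triangle: |8−3|=5 ≤ l₃=7 ≤ 8+3=11
parity: l₁+l₂+l₃ = 18 is even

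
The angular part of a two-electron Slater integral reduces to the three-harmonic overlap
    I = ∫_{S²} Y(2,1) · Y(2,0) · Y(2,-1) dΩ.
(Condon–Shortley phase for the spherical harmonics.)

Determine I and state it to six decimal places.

Rules hold: Σm=0, L=6 even, 0≤2≤4.
N = 5·5·5 = 125
Δ = 2!·2!·2!/7! = 1/630
Racah Σ t=0..2: t=0:+1/8 t=1:−1/1 t=2:+1/8 = -3/4
⇒ 3j(2 2 2; 0 0 0)² = 2/35, sgn -1
Racah Σ t=0..1: t=0:+1/4 t=1:−1/2 = -1/4
⇒ 3j(2 2 2; 1 0 -1)² = 1/70, sgn +1
4πI² = N·(3j₀)²·(3jₘ)² = 5/49
I = -1·√(0.102041/4π) = -0.09011188

-0.090112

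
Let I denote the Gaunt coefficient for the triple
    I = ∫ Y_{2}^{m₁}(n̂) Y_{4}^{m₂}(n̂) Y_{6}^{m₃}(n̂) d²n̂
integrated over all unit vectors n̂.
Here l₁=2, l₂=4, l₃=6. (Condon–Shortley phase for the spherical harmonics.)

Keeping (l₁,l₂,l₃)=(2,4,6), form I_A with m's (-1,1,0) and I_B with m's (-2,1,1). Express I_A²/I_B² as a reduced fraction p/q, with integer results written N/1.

24/7

l's match ⇒ only the (l;m) 3-j factors differ between A and B.
A: triangle coeff Δ(2,4,6) = 1/6435; Σ_t [0,0]: t=0:+1/4320 = 1/4320; (3j)²=8/429 [(2 4 6; -1 1 0)], sign=+1
B: triangle coeff Δ(2,4,6) = 1/6435; Σ_t [0,0]: t=0:+1/17280 = 1/17280; (3j)²=7/1287 [(2 4 6; -2 1 1)], sign=-1
I_A²/I_B² = (8/429)/(7/1287) = 24/7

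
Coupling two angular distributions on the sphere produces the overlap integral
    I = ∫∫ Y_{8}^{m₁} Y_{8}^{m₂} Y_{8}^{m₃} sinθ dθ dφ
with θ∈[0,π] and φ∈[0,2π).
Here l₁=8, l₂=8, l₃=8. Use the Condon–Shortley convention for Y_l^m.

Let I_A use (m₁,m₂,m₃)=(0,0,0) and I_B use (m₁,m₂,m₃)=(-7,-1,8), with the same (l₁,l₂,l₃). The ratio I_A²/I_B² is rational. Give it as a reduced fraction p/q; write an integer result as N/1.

Shared (l₁,l₂,l₃)=(8,8,8): N and (l;000)² cancel in I_A²/I_B².
A: Δ = 8!·8!·8!/25! = 1/236637794250; Racah Σ t=0..8: t=0:+1/65548320768000 t=1:−1/128024064000 t=2:+1/2985984000 t=3:−1/373248000 t=4:+1/191102976 t=5:−1/373248000 t=6:+1/2985984000 t=7:−1/128024064000 t=8:+1/65548320768000 = 11/20808990720; ⇒ 3j(8 8 8; 0 0 0)² = 490/96577, sgn +1
B: Δ = 8!·8!·8!/25! = 1/236637794250; Racah Σ t=7..7: t=7:−1/8193540096000 = -1/8193540096000; ⇒ 3j(8 8 8; -7 -1 8)² = 117/37145, sgn -1
I_A²/I_B² = (490/96577)/(117/37145) = 2450/1521

2450/1521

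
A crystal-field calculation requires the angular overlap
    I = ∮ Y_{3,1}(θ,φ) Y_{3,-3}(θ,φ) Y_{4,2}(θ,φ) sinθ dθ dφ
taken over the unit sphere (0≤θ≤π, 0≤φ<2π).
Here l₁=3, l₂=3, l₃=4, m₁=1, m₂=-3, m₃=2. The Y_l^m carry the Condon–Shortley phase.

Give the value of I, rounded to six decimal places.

-0.188451

Checks pass: Σm=0; 10 even; l₃=4∈[0,6].
(2·3+1)(2·3+1)(2·4+1) = 441
Δ: 2! 4! 4! / 11! → 1/34650
sum: t=0:+1/72 t=1:−1/16 t=2:+1/72 = -5/144
3j²(3 3 4; 0 0 0) = Δ·Π!·Σ² = 2/77  (sign -1)
sum: t=0:+1/192 = 1/192
3j²(3 3 4; 1 -3 2) = Δ·Π!·Σ² = 3/77  (sign +1)
combine: 4πI² = 441·2/77·3/77 = 54/121
take √, sign -1: I = -0.18845135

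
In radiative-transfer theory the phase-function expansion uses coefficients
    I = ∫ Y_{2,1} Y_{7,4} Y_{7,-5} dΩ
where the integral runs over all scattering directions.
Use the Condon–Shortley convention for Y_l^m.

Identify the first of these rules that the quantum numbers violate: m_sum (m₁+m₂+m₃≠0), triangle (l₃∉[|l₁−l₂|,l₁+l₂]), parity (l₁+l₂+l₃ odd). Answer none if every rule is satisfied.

none

azimuthal sum: 1 + 4 − 5 = 0  ✓
5 ≤ 7 ≤ 9 (triangle on l)  ✓
L = 2 + 7 + 7 = 16 (even)  ✓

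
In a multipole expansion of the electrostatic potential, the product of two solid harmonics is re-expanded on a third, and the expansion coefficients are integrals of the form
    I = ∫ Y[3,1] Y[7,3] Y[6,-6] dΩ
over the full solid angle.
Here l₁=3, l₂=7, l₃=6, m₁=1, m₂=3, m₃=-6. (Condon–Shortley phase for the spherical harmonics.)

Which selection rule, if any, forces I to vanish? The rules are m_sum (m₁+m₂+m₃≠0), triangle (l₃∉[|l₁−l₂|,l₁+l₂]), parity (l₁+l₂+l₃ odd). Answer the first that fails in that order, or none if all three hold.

m_sum

Σmᵢ = -2  ✗
l₃∈[|l₁−l₂|,l₁+l₂]=[4,10], have l₃=6
Σlᵢ = 16 ⇒ even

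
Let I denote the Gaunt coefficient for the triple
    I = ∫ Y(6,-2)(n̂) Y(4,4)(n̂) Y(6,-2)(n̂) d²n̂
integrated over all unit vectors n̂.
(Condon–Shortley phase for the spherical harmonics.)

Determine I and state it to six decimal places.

Checks pass: Σm=0; 16 even; l₃=6∈[2,10].
(2·6+1)(2·4+1)(2·6+1) = 1521
Δ: 4! 8! 4! / 17! → 1/15315300
sum: t=0:+1/829440 t=1:−1/25920 t=2:+1/9216 t=3:−1/25920 t=4:+1/829440 = 7/207360
3j²(6 4 6; 0 0 0) = Δ·Π!·Σ² = 28/2431  (sign +1)
sum: t=4:+1/331776 = 1/331776
3j²(6 4 6; -2 4 -2) = Δ·Π!·Σ² = 490/21879  (sign +1)
combine: 4πI² = 1521·28/2431·490/21879 = 13720/34969
take √, sign +1: I = 0.17669755

0.176698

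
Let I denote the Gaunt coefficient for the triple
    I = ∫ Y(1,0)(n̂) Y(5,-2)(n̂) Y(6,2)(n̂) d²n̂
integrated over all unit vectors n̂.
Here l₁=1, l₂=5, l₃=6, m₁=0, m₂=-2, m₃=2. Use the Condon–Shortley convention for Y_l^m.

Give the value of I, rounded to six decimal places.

Rules hold: Σm=0, L=12 even, 4≤6≤6.
N = 3·11·13 = 429
Δ = 0!·2!·10!/13! = 1/858
Racah Σ t=0..0: t=0:+1/14400 = 1/14400
⇒ 3j(1 5 6; 0 0 0)² = 6/143, sgn +1
Racah Σ t=0..0: t=0:+1/30240 = 1/30240
⇒ 3j(1 5 6; 0 -2 2)² = 16/429, sgn +1
4πI² = N·(3j₀)²·(3jₘ)² = 96/143
I = +1·√(0.671329/4π) = 0.23113338

0.231133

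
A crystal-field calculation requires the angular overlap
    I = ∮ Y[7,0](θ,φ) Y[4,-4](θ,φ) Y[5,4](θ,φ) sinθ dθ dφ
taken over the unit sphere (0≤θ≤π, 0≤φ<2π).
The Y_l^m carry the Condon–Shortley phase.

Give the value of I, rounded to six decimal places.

Rules hold: Σm=0, L=16 even, 3≤5≤11.
N = 15·9·11 = 1485
Δ = 6!·8!·2!/17! = 1/6126120
Racah Σ t=2..4: t=2:+1/69120 t=3:−1/20736 t=4:+1/69120 = -1/51840
⇒ 3j(7 4 5; 0 0 0)² = 280/21879, sgn +1
Racah Σ t=0..0: t=0:+1/7257600 = 1/7257600
⇒ 3j(7 4 5; 0 -4 4)² = 14/12155, sgn -1
4πI² = N·(3j₀)²·(3jₘ)² = 11760/537251
I = -1·√(0.0218892/4π) = -0.04173593

-0.041736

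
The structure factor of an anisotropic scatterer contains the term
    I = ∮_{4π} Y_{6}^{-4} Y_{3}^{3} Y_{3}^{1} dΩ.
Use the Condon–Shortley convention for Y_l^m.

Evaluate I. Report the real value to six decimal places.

Checks pass: Σm=0; 12 even; l₃=3∈[3,9].
(2·6+1)(2·3+1)(2·3+1) = 637
Δ: 6! 6! 0! / 13! → 1/12012
sum: t=3:−1/1296 = -1/1296
3j²(6 3 3; 0 0 0) = Δ·Π!·Σ² = 100/3003  (sign +1)
sum: t=6:+1/34560 = 1/34560
3j²(6 3 3; -4 3 1) = Δ·Π!·Σ² = 5/286  (sign +1)
combine: 4πI² = 637·100/3003·5/286 = 1750/4719
take √, sign +1: I = 0.17178653

0.171787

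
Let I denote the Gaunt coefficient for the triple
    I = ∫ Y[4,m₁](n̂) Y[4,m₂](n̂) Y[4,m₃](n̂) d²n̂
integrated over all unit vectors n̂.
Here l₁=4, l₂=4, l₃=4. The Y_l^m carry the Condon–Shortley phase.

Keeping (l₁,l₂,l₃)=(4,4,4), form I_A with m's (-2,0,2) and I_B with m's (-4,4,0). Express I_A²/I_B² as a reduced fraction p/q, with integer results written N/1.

Shared (l₁,l₂,l₃)=(4,4,4): N and (l;000)² cancel in I_A²/I_B².
A: Δ = 4!·4!·4!/13! = 1/450450; Racah Σ t=2..4: t=2:+1/384 t=3:−1/216 t=4:+1/2304 = -11/6912; ⇒ 3j(4 4 4; -2 0 2)² = 11/1638, sgn -1
B: Δ = 4!·4!·4!/13! = 1/450450; Racah Σ t=4..4: t=4:+1/13824 = 1/13824; ⇒ 3j(4 4 4; -4 4 0)² = 14/1287, sgn +1
I_A²/I_B² = (11/1638)/(14/1287) = 121/196

121/196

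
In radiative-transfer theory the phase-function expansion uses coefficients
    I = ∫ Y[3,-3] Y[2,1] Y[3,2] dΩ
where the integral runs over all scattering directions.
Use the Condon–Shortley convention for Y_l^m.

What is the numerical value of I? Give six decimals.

Checks pass: Σm=0; 8 even; l₃=3∈[1,5].
(2·3+1)(2·2+1)(2·3+1) = 245
Δ: 2! 4! 2! / 9! → 1/3780
sum: t=0:+1/24 t=1:−1/4 t=2:+1/24 = -1/6
3j²(3 2 3; 0 0 0) = Δ·Π!·Σ² = 4/105  (sign +1)
sum: t=2:+1/48 = 1/48
3j²(3 2 3; -3 1 2) = Δ·Π!·Σ² = 5/84  (sign -1)
combine: 4πI² = 245·4/105·5/84 = 5/9
take √, sign -1: I = -0.21026104

-0.210261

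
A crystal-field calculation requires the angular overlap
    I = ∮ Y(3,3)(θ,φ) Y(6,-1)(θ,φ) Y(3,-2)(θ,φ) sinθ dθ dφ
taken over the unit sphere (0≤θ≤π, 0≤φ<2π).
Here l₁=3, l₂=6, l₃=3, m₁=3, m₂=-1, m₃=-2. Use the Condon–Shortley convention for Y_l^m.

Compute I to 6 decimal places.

-0.031364

Rules hold: Σm=0, L=12 even, 3≤3≤9.
N = 7·13·7 = 637
Δ = 6!·0!·6!/13! = 1/12012
Racah Σ t=3..3: t=3:−1/1296 = -1/1296
⇒ 3j(3 6 3; 0 0 0)² = 100/3003, sgn +1
Racah Σ t=0..0: t=0:+1/86400 = 1/86400
⇒ 3j(3 6 3; 3 -1 -2)² = 1/1716, sgn -1
4πI² = N·(3j₀)²·(3jₘ)² = 175/14157
I = -1·√(0.0123614/4π) = -0.03136379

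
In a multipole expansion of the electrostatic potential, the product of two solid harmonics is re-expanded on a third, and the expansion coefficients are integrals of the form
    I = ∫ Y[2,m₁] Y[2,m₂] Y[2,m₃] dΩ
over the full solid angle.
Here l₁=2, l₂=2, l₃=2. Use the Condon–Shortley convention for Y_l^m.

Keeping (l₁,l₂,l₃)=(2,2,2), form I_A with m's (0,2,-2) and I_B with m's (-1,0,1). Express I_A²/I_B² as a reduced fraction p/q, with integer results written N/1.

4/1

Same 2,2,2: normalisation and zero-m 3j drop out of the ratio.
A: Δ: 2! 2! 2! / 7! → 1/630; sum: t=2:+1/8 = 1/8; 3j²(2 2 2; 0 2 -2) = Δ·Π!·Σ² = 2/35  (sign +1)
B: Δ: 2! 2! 2! / 7! → 1/630; sum: t=1:−1/2 t=2:+1/4 = -1/4; 3j²(2 2 2; -1 0 1) = Δ·Π!·Σ² = 1/70  (sign +1)
I_A²/I_B² = (2/35)/(1/70) = 4/1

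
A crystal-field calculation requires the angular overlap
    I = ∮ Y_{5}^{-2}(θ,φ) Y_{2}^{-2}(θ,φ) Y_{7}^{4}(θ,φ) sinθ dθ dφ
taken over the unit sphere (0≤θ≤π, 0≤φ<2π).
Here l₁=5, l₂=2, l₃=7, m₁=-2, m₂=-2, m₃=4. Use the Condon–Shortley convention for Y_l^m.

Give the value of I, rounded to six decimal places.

Rules hold: Σm=0, L=14 even, 3≤7≤7.
N = 11·5·15 = 825
Δ = 0!·10!·4!/15! = 1/15015
Racah Σ t=0..0: t=0:+1/57600 = 1/57600
⇒ 3j(5 2 7; 0 0 0)² = 21/715, sgn -1
Racah Σ t=0..0: t=0:+1/725760 = 1/725760
⇒ 3j(5 2 7; -2 -2 4)² = 2/91, sgn -1
4πI² = N·(3j₀)²·(3jₘ)² = 90/169
I = +1·√(0.532544/4π) = 0.20586047

0.205860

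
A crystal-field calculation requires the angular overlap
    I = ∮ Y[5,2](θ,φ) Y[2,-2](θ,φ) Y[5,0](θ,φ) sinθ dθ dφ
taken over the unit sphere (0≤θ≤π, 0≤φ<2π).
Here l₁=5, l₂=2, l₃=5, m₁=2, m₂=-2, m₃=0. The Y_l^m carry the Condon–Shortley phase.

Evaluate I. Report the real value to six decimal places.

m-sum 0 ✓  L=12 even ✓  3≤5≤7 ✓
Π(2lᵢ+1) = 11×5×11 = 605
triangle coeff Δ(5,2,5) = 1/38610
Σ_t [0,2]: t=0:+1/2880 t=1:−1/576 t=2:+1/2880 = -1/960
(3j)²=10/429 [(5 2 5; 0 0 0)], sign=+1
Σ_t [0,0]: t=0:+1/2880 = 1/2880
(3j)²=14/429 [(5 2 5; 2 -2 0)], sign=-1
⇒ 4πI² = 700/1521
I = (-1)√(700/1521/(4π)) = -0.19137248

-0.191372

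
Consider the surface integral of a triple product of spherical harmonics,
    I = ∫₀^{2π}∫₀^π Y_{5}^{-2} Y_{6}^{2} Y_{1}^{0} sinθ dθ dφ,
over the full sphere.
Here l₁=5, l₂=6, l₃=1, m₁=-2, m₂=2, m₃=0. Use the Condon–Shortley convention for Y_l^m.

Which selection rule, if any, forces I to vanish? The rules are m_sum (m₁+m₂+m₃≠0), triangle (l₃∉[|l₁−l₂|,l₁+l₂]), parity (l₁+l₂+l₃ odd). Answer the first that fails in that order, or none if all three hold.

none

Σmᵢ = 0  ✓
l₃∈[|l₁−l₂|,l₁+l₂]=[1,11], have l₃=1  ✓
Σlᵢ = 12 ⇒ even  ✓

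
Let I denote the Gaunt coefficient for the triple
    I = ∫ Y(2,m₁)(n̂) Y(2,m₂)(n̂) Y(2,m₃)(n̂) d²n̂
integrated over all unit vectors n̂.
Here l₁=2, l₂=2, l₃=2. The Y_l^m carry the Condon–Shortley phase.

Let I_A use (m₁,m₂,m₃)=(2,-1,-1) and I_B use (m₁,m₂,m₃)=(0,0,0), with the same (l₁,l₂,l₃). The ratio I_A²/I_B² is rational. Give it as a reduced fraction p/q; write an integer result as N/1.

3/2

Same 2,2,2: normalisation and zero-m 3j drop out of the ratio.
A: Δ: 2! 2! 2! / 7! → 1/630; sum: t=0:+1/4 = 1/4; 3j²(2 2 2; 2 -1 -1) = Δ·Π!·Σ² = 3/35  (sign -1)
B: Δ: 2! 2! 2! / 7! → 1/630; sum: t=0:+1/8 t=1:−1/1 t=2:+1/8 = -3/4; 3j²(2 2 2; 0 0 0) = Δ·Π!·Σ² = 2/35  (sign -1)
I_A²/I_B² = (3/35)/(2/35) = 3/2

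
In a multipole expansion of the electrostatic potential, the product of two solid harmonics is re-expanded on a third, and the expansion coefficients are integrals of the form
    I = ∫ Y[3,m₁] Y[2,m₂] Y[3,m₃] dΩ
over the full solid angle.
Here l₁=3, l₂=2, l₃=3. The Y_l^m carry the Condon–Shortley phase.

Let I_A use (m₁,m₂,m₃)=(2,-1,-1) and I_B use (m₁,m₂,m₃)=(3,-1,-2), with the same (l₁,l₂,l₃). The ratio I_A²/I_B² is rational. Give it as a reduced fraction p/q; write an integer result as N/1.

3/5

l's match ⇒ only the (l;m) 3-j factors differ between A and B.
A: triangle coeff Δ(3,2,3) = 1/3780; Σ_t [0,1]: t=0:+1/12 t=1:−1/48 = 1/16; (3j)²=1/28 [(3 2 3; 2 -1 -1)], sign=+1
B: triangle coeff Δ(3,2,3) = 1/3780; Σ_t [0,0]: t=0:+1/48 = 1/48; (3j)²=5/84 [(3 2 3; 3 -1 -2)], sign=-1
I_A²/I_B² = (1/28)/(5/84) = 3/5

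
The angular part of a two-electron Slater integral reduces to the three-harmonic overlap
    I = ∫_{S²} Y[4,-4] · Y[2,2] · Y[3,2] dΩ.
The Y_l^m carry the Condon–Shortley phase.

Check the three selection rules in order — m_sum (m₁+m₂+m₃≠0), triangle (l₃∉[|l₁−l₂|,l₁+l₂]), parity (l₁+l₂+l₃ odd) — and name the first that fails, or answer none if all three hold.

parity

azimuthal sum: -4 + 2 + 2 = 0  ✓
2 ≤ 3 ≤ 6 (triangle on l)  ✓
L = 4 + 2 + 3 = 9 (odd)  ✗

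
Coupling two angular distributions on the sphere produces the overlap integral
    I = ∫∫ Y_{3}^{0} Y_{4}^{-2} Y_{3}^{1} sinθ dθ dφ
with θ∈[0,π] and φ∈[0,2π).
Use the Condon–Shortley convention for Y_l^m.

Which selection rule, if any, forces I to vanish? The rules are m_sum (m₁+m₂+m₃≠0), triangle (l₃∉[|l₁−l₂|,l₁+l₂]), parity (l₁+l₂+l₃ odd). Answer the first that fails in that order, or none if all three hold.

m_sum

Σmᵢ = -1  ✗
l₃∈[|l₁−l₂|,l₁+l₂]=[1,7], have l₃=3
Σlᵢ = 10 ⇒ even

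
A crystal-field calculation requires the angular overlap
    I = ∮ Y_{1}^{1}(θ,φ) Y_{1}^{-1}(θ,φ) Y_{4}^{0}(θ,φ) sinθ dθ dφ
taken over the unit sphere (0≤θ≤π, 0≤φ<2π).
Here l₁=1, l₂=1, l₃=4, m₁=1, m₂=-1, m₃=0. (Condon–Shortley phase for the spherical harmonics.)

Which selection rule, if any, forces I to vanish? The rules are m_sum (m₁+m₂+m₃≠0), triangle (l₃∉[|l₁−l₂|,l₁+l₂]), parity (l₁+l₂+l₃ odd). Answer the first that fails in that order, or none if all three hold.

Σmᵢ = 0  ✓
l₃∈[|l₁−l₂|,l₁+l₂]=[0,2], have l₃=4  ✗
Σlᵢ = 6 ⇒ even

triangle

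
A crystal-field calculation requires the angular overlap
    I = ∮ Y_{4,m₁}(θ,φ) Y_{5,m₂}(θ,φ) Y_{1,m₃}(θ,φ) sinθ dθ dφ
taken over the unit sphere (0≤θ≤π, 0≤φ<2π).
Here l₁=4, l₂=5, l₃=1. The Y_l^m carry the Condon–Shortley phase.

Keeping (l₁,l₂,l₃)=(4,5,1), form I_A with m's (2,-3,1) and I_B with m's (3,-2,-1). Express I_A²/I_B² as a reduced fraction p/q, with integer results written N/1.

Shared (l₁,l₂,l₃)=(4,5,1): N and (l;000)² cancel in I_A²/I_B².
A: Δ = 8!·0!·2!/11! = 1/495; Racah Σ t=2..2: t=2:+1/2880 = 1/2880; ⇒ 3j(4 5 1; 2 -3 1)² = 28/495, sgn +1
B: Δ = 8!·0!·2!/11! = 1/495; Racah Σ t=1..1: t=1:−1/10080 = -1/10080; ⇒ 3j(4 5 1; 3 -2 -1)² = 1/165, sgn -1
I_A²/I_B² = (28/495)/(1/165) = 28/3

28/3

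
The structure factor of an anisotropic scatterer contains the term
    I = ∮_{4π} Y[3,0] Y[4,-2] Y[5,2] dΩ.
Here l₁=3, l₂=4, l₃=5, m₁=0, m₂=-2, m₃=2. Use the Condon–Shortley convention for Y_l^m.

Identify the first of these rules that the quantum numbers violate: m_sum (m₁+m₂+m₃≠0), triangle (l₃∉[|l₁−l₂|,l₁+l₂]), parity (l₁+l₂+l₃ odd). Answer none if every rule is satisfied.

none

azimuthal sum: 0 − 2 + 2 = 0  ✓
1 ≤ 5 ≤ 7 (triangle on l)  ✓
L = 3 + 4 + 5 = 12 (even)  ✓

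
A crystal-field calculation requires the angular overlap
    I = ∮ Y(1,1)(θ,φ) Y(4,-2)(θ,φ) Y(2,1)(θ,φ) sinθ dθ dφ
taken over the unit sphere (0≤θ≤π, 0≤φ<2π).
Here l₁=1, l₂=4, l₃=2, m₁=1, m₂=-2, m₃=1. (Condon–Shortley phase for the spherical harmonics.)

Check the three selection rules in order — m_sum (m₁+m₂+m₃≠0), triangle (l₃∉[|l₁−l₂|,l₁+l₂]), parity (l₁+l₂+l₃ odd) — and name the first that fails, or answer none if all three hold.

triangle

Σmᵢ = 0  ✓
l₃∈[|l₁−l₂|,l₁+l₂]=[3,5], have l₃=2  ✗
Σlᵢ = 7 ⇒ odd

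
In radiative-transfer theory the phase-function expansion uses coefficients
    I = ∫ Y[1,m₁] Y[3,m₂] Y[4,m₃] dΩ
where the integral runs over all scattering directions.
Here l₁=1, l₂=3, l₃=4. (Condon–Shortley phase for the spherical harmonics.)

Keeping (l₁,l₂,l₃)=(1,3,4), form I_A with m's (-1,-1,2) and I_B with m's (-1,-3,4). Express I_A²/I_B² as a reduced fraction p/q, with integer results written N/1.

15/28

l's match ⇒ only the (l;m) 3-j factors differ between A and B.
A: triangle coeff Δ(1,3,4) = 1/252; Σ_t [0,0]: t=0:+1/96 = 1/96; (3j)²=5/84 [(1 3 4; -1 -1 2)], sign=+1
B: triangle coeff Δ(1,3,4) = 1/252; Σ_t [0,0]: t=0:+1/1440 = 1/1440; (3j)²=1/9 [(1 3 4; -1 -3 4)], sign=+1
I_A²/I_B² = (5/84)/(1/9) = 15/28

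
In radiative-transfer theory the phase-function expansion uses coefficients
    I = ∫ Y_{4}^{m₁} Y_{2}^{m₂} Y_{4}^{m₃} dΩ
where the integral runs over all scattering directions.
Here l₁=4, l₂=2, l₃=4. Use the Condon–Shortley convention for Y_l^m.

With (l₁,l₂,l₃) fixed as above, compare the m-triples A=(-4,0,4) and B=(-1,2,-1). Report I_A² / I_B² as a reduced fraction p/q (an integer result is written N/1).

l's match ⇒ only the (l;m) 3-j factors differ between A and B.
A: triangle coeff Δ(4,2,4) = 1/13860; Σ_t [2,2]: t=2:+1/2880 = 1/2880; (3j)²=28/495 [(4 2 4; -4 0 4)], sign=+1
B: triangle coeff Δ(4,2,4) = 1/13860; Σ_t [2,2]: t=2:+1/144 = 1/144; (3j)²=10/231 [(4 2 4; -1 2 -1)], sign=-1
I_A²/I_B² = (28/495)/(10/231) = 98/75

98/75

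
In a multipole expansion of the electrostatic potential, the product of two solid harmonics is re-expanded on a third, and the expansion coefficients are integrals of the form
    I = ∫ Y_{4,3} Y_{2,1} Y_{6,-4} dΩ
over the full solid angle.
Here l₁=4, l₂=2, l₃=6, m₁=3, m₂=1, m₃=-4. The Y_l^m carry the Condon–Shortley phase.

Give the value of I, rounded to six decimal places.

m-sum 0 ✓  L=12 even ✓  2≤6≤6 ✓
Π(2lᵢ+1) = 9×5×13 = 585
triangle coeff Δ(4,2,6) = 1/6435
Σ_t [0,0]: t=0:+1/2304 = 1/2304
(3j)²=5/143 [(4 2 6; 0 0 0)], sign=+1
Σ_t [0,0]: t=0:+1/30240 = 1/30240
(3j)²=16/429 [(4 2 6; 3 1 -4)], sign=+1
⇒ 4πI² = 1200/1573
I = (+1)√(1200/1573/(4π)) = 0.24638901

0.246389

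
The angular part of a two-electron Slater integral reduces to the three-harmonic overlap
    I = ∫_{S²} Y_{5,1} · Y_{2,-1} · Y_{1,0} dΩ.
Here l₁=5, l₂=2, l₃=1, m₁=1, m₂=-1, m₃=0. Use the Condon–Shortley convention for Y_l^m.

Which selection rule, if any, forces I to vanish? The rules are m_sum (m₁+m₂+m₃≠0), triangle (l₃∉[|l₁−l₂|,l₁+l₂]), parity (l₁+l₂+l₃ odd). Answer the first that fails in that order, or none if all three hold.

triangle

azimuthal sum: 1 − 1 + 0 = 0  ✓
3 ≤ 1 ≤ 7 (triangle on l)  ✗
L = 5 + 2 + 1 = 8 (even)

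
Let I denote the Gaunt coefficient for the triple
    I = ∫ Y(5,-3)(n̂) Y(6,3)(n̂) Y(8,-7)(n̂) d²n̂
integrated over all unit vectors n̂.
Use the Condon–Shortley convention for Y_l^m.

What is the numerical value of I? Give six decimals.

0.000000

Σmᵢ = -7 ≠ 0, so the φ-integral vanishes; I = 0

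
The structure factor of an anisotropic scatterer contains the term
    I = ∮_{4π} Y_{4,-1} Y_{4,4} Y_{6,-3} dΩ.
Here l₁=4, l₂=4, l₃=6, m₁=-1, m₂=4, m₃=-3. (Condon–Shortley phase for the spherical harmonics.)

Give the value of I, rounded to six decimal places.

m-sum 0 ✓  L=14 even ✓  0≤6≤8 ✓
Π(2lᵢ+1) = 9×9×13 = 1053
triangle coeff Δ(4,4,6) = 1/1261260
Σ_t [0,2]: t=0:+1/4608 t=1:−1/1296 t=2:+1/4608 = -7/20736
(3j)²=20/1287 [(4 4 6; 0 0 0)], sign=-1
Σ_t [2,2]: t=2:+1/51840 = 1/51840
(3j)²=8/429 [(4 4 6; -1 4 -3)], sign=-1
⇒ 4πI² = 480/1573
I = (+1)√(480/1573/(4π)) = 0.15583009

0.155830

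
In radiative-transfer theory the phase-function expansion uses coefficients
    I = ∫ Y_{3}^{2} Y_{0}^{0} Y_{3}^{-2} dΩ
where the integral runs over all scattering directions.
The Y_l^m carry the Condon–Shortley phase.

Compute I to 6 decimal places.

Checks pass: Σm=0; 6 even; l₃=3∈[3,3].
(2·3+1)(2·0+1)(2·3+1) = 49
Δ: 0! 6! 0! / 7! → 1/7
sum: t=0:+1/36 = 1/36
3j²(3 0 3; 0 0 0) = Δ·Π!·Σ² = 1/7  (sign -1)
sum: t=0:+1/120 = 1/120
3j²(3 0 3; 2 0 -2) = Δ·Π!·Σ² = 1/7  (sign -1)
combine: 4πI² = 49·1/7·1/7 = 1/1
take √, sign +1: I = 0.28209479

0.282095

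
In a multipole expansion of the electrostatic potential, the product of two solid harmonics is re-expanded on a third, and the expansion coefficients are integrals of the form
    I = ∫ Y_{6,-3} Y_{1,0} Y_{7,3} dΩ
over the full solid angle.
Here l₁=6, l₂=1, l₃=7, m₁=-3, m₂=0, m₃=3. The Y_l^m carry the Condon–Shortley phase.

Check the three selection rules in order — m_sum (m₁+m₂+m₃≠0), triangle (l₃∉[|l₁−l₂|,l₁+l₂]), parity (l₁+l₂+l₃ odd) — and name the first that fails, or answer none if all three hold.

Σmᵢ = 0  ✓
l₃∈[|l₁−l₂|,l₁+l₂]=[5,7], have l₃=7  ✓
Σlᵢ = 14 ⇒ even  ✓

none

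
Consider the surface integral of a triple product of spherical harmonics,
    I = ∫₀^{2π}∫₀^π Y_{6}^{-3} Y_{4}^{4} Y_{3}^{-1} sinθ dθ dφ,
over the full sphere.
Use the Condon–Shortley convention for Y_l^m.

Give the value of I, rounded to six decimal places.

0.000000

l₁+l₂+l₃=13 is odd: 3j(l;000)=0 ⇒ I=0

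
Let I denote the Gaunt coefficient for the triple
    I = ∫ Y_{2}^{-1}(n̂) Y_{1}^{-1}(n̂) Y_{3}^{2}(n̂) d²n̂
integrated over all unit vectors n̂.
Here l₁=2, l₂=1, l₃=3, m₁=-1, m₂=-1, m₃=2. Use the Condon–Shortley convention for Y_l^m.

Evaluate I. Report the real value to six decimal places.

Checks pass: Σm=0; 6 even; l₃=3∈[1,3].
(2·2+1)(2·1+1)(2·3+1) = 105
Δ: 0! 4! 2! / 7! → 1/105
sum: t=0:+1/4 = 1/4
3j²(2 1 3; 0 0 0) = Δ·Π!·Σ² = 3/35  (sign -1)
sum: t=0:+1/12 = 1/12
3j²(2 1 3; -1 -1 2) = Δ·Π!·Σ² = 2/21  (sign -1)
combine: 4πI² = 105·3/35·2/21 = 6/7
take √, sign +1: I = 0.26116903

0.261169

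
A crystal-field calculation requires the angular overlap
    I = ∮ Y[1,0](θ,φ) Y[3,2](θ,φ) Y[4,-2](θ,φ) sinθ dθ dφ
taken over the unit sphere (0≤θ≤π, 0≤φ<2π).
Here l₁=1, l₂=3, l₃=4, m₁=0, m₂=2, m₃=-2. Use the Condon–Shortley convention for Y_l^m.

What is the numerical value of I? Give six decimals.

Checks pass: Σm=0; 8 even; l₃=4∈[2,4].
(2·1+1)(2·3+1)(2·4+1) = 189
Δ: 0! 2! 6! / 9! → 1/252
sum: t=0:+1/36 = 1/36
3j²(1 3 4; 0 0 0) = Δ·Π!·Σ² = 4/63  (sign +1)
sum: t=0:+1/120 = 1/120
3j²(1 3 4; 0 2 -2) = Δ·Π!·Σ² = 1/21  (sign +1)
combine: 4πI² = 189·4/63·1/21 = 4/7
take √, sign +1: I = 0.21324362

0.213244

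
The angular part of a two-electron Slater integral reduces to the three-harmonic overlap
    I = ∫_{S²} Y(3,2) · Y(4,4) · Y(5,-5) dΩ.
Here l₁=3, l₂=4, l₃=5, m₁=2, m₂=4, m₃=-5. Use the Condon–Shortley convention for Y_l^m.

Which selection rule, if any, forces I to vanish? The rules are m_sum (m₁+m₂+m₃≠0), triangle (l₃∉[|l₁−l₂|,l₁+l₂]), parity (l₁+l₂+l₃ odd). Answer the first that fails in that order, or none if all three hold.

m_sum

Σmᵢ = 1  ✗
l₃∈[|l₁−l₂|,l₁+l₂]=[1,7], have l₃=5
Σlᵢ = 12 ⇒ even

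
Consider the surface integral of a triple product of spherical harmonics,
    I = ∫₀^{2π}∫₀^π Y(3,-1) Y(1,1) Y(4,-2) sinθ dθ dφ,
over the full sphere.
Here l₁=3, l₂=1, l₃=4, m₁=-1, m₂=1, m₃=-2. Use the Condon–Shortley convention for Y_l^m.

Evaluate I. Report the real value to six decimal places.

Σmᵢ = -2 ≠ 0, so the φ-integral vanishes; I = 0

0.000000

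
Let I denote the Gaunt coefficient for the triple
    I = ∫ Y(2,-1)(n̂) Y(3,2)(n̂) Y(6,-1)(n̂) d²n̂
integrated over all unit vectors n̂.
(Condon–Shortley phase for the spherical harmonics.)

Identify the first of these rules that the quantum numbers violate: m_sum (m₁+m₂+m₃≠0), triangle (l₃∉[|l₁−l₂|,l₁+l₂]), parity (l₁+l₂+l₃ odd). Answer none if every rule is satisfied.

Σmᵢ = 0  ✓
l₃∈[|l₁−l₂|,l₁+l₂]=[1,5], have l₃=6  ✗
Σlᵢ = 11 ⇒ odd

triangle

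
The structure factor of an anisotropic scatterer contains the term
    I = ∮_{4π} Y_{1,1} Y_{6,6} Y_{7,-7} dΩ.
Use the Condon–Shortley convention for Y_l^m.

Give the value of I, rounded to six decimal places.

m-sum 0 ✓  L=14 even ✓  5≤7≤7 ✓
Π(2lᵢ+1) = 3×13×15 = 585
triangle coeff Δ(1,6,7) = 1/1365
Σ_t [0,0]: t=0:+1/518400 = 1/518400
(3j)²=7/195 [(1 6 7; 0 0 0)], sign=-1
Σ_t [0,0]: t=0:+1/958003200 = 1/958003200
(3j)²=1/15 [(1 6 7; 1 6 -7)], sign=+1
⇒ 4πI² = 7/5
I = (-1)√(7/5/(4π)) = -0.33377906

-0.333779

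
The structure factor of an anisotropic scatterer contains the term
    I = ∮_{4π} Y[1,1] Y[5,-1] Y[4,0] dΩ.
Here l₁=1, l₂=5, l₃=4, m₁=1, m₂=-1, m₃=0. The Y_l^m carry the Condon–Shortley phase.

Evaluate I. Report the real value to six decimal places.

-0.190188

m-sum 0 ✓  L=10 even ✓  4≤4≤6 ✓
Π(2lᵢ+1) = 3×11×9 = 297
triangle coeff Δ(1,5,4) = 1/495
Σ_t [1,1]: t=1:−1/576 = -1/576
(3j)²=5/99 [(1 5 4; 0 0 0)], sign=-1
Σ_t [0,0]: t=0:+1/1152 = 1/1152
(3j)²=1/33 [(1 5 4; 1 -1 0)], sign=+1
⇒ 4πI² = 5/11
I = (-1)√(5/11/(4π)) = -0.19018827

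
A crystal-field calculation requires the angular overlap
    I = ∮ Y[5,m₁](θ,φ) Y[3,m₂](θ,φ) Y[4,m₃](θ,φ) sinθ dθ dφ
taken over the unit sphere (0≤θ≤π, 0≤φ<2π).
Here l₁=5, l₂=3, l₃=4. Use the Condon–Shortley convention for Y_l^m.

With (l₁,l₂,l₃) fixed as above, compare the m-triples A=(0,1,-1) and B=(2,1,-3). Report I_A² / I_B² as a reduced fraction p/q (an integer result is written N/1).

15/4802

l's match ⇒ only the (l;m) 3-j factors differ between A and B.
A: triangle coeff Δ(5,3,4) = 1/180180; Σ_t [2,4]: t=2:+1/288 t=3:−1/288 t=4:+1/5760 = 1/5760; (3j)²=1/12012 [(5 3 4; 0 1 -1)], sign=-1
B: triangle coeff Δ(5,3,4) = 1/180180; Σ_t [2,3]: t=2:+1/960 t=3:−1/4320 = 7/8640; (3j)²=343/12870 [(5 3 4; 2 1 -3)], sign=-1
I_A²/I_B² = (1/12012)/(343/12870) = 15/4802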